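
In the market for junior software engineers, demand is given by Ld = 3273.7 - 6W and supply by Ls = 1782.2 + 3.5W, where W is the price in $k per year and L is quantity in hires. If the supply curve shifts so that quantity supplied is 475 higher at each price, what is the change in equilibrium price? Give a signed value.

ΔW = -50

Equating demand and supply, 3273.7 - 6W = 1782.2 + 3.5W gives 9.5W = 1491.5, so W* = 157.
Substitute back: L* = 3273.7 - 6(157) = 2331.7.
After the shift, supply is Ls = 2257.2 + 3.5W.
New equilibrium: 1016.5 = 9.5W, so W = 107 and L = 2631.7.
ΔW = 107 - 157 = -50.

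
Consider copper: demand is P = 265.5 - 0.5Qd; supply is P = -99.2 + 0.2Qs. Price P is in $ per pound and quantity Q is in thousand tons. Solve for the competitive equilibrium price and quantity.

P* = 5, Q* = 521

Inverting to quantity form: Qd = 531 - 2P and Qs = 496 + 5P.
At equilibrium Qd = Qs, so 531 - 2P = 496 + 5P; collecting terms, 35 = 7P and P* = 5.
Plugging P* into demand: Q* = 531 - 2(5) = 521.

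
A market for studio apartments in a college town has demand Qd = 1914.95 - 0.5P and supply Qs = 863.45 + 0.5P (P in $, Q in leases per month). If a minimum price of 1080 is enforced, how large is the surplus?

At P = 1080: Qd = 1374.95 and Qs = 1403.45.
Surplus = Qs - Qd = 1403.45 - 1374.95 = 28.5.

Surplus = 28.5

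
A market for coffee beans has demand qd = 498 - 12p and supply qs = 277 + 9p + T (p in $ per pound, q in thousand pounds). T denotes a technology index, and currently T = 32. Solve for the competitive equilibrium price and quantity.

p* = 9, q* = 390

With T = 32, supply is qs = 309 + 9p.
The market clears where 498 - 12p = 309 + 9p. Rearranging, 21p = 189, hence p* = 9.
From the demand curve, q* = 498 - 12(9) = 390.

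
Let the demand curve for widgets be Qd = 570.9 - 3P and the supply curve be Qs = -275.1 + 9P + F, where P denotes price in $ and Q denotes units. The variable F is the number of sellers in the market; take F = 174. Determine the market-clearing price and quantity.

With F = 174, supply is Qs = -101.1 + 9P.
At equilibrium Qd = Qs, so 570.9 - 3P = -101.1 + 9P; collecting terms, 672 = 12P and P* = 56.
Substitute back: Q* = 570.9 - 3(56) = 402.9.

P* = 56, Q* = 402.9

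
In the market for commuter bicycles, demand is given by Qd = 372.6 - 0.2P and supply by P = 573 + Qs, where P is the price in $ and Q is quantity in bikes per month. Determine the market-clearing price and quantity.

In direct form, Qs = -573 + P.
Equating demand and supply, 372.6 - 0.2P = -573 + P gives 1.2P = 945.6, so P* = 788.
Substitute back: Q* = 372.6 - 0.2(788) = 215.

P* = 788, Q* = 215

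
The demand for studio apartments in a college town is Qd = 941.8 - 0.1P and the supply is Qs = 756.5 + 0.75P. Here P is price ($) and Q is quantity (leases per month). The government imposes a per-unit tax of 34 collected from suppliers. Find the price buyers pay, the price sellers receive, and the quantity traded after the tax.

Suppliers keep P_s = P_b - 34 per unit, so supply in terms of the buyer price is Qs = 731 + 0.75P_b.
Equate demand and the shifted supply: 941.8 - 0.1P_b = 731 + 0.75P_b, giving 0.85P_b = 210.8, so P_b = 248.
So P_s = 214 and the quantity traded is Q = 941.8 - 0.1(248) = 917.

P_b = 248, P_s = 214, Q = 917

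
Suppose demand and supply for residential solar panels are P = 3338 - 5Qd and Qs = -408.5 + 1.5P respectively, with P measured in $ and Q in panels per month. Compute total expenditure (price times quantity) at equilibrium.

Total expenditure = 342453

Rewriting in direct form: Qd = 667.6 - 0.2P.
The market clears where 667.6 - 0.2P = -408.5 + 1.5P. Rearranging, 1.7P = 1076.1, hence P* = 633.
Plugging P* into demand: Q* = 667.6 - 0.2(633) = 541.
Total expenditure = P* × Q* = 633 × 541 = 342453.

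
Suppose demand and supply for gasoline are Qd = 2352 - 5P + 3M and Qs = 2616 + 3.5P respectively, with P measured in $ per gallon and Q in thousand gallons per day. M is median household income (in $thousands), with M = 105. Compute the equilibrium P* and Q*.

P* = 6, Q* = 2637

With M = 105, demand is Qd = 2667 - 5P.
Equating demand and supply, 2667 - 5P = 2616 + 3.5P gives 8.5P = 51, so P* = 6.
From the demand curve, Q* = 2667 - 5(6) = 2637.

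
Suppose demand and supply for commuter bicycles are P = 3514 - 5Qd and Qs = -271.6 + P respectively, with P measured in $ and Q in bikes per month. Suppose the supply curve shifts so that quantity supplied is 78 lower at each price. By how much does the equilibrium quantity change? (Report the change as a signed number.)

Rewriting in direct form: Qd = 702.8 - 0.2P.
At equilibrium Qd = Qs, so 702.8 - 0.2P = -271.6 + P; collecting terms, 974.4 = 1.2P and P* = 812.
Substitute back: Q* = 702.8 - 0.2(812) = 540.4.
After the shift, supply is Qs = -349.6 + P.
New equilibrium: 1052.4 = 1.2P, so P = 877 and Q = 527.4.
ΔQ = 527.4 - 540.4 = -13.

ΔQ = -13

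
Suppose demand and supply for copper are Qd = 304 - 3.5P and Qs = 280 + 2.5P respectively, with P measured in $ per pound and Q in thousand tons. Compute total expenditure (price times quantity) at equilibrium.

Set Qd = Qs: 304 - 3.5P = 280 + 2.5P, so 24 = 6P and P* = 4.
From the demand curve, Q* = 304 - 3.5(4) = 290.
Total expenditure = P* × Q* = 4 × 290 = 1160.

Total expenditure = 1160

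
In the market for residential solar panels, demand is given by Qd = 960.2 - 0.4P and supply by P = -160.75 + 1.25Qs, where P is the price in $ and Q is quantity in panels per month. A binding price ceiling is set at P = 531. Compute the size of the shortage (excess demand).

Rewriting in direct form: Qs = 128.6 + 0.8P.
Evaluating both curves at the ceiling price 531 gives Qd = 747.8, Qs = 553.4.
Shortage = Qd - Qs = 747.8 - 553.4 = 194.4.

Shortage = 194.4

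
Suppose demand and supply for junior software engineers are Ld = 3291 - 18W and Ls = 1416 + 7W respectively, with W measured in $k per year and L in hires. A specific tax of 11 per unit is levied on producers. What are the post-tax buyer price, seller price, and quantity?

Producers keep W_s = W_b - 11 per unit, so supply in terms of the buyer price is Ls = 1339 + 7W_b.
Market clearing requires 3291 - 18W_b = 1339 + 7W_b; hence 1952 = 25W_b and W_b = 78.08.
Then W_s = 78.08 - 11 = 67.08 and L = 3291 - 18(78.08) = 1885.56.

W_b = 78.08, W_s = 67.08, L = 1885.56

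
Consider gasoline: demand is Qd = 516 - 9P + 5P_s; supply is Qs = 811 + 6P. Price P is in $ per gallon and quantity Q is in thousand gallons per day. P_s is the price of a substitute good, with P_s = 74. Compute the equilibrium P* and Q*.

P* = 5, Q* = 841

With P_s = 74, demand is Qd = 886 - 9P.
Equating demand and supply, 886 - 9P = 811 + 6P gives 15P = 75, so P* = 5.
Then Q* = 886 - 9(5) = 841.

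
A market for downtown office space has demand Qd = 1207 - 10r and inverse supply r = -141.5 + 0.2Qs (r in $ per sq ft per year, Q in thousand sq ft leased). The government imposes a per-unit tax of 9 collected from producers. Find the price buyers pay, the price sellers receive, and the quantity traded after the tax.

r_b = 36.3, r_s = 27.3, Q = 844

Rewriting in direct form: Qs = 707.5 + 5r.
The tax drives a wedge r_b - r_s = 9. Substituting r_s = r_b - 9 into supply: Qs = 662.5 + 5r_b.
Set Qd = Qs: 1207 - 10r_b = 662.5 + 5r_b, so 544.5 = 15r_b and r_b = 36.3.
Then r_s = 36.3 - 9 = 27.3 and Q = 1207 - 10(36.3) = 844.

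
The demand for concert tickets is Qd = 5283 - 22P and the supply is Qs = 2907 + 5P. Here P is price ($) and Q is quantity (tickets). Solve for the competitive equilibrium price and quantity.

Equating demand and supply, 5283 - 22P = 2907 + 5P gives 27P = 2376, so P* = 88.
Substitute back: Q* = 5283 - 22(88) = 3347.

P* = 88, Q* = 3347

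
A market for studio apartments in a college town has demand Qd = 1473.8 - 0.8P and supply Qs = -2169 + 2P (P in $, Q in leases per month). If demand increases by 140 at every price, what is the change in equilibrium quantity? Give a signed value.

The market clears where 1473.8 - 0.8P = -2169 + 2P. Rearranging, 2.8P = 3642.8, hence P* = 1301.
Plugging P* into demand: Q* = 1473.8 - 0.8(1301) = 433.
After the shift, demand is Qd = 1613.8 - 0.8P.
New equilibrium: 3782.8 = 2.8P, so P = 1351 and Q = 533.
ΔQ = 533 - 433 = 100.

ΔQ = 100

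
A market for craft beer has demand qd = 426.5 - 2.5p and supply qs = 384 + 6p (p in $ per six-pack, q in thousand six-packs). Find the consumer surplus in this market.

Consumer surplus = 34279.2

At equilibrium qd = qs, so 426.5 - 2.5p = 384 + 6p; collecting terms, 42.5 = 8.5p and p* = 5.
Substitute back: q* = 426.5 - 2.5(5) = 414.
Demand choke price (qd = 0): p = 426.5/2.5 = 170.6. Consumer surplus = ½ × (170.6 - 5) × 414 = 34279.2.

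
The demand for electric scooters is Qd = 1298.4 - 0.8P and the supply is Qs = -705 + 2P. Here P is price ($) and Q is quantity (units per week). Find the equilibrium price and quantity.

P* = 715.5, Q* = 726

At equilibrium Qd = Qs, so 1298.4 - 0.8P = -705 + 2P; collecting terms, 2003.4 = 2.8P and P* = 715.5.
Then Q* = 1298.4 - 0.8(715.5) = 726.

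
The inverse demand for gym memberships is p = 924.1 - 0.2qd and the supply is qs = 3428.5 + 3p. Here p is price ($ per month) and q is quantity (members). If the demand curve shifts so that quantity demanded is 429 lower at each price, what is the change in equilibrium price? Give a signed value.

Δp = -53.625

Rewriting in direct form: qd = 4620.5 - 5p.
The market clears where 4620.5 - 5p = 3428.5 + 3p. Rearranging, 8p = 1192, hence p* = 149.
Substitute back: q* = 4620.5 - 5(149) = 3875.5.
After the shift, demand is qd = 4191.5 - 5p.
New equilibrium: 763 = 8p, so p = 95.375 and q = 3714.625.
Δp = 95.375 - 149 = -53.625.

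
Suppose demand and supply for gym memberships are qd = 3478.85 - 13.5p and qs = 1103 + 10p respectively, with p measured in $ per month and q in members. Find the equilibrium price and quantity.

Equating demand and supply, 3478.85 - 13.5p = 1103 + 10p gives 23.5p = 2375.85, so p* = 101.1.
From the demand curve, q* = 3478.85 - 13.5(101.1) = 2114.

p* = 101.1, q* = 2114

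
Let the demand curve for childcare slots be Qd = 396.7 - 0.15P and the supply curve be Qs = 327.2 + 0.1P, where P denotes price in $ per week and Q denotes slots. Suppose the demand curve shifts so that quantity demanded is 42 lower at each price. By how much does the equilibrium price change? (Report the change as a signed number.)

ΔP = -168

Set Qd = Qs: 396.7 - 0.15P = 327.2 + 0.1P, so 69.5 = 0.25P and P* = 278.
From the demand curve, Q* = 396.7 - 0.15(278) = 355.
After the shift, demand is Qd = 354.7 - 0.15P.
The new intersection has 27.5 = 0.25P, i.e. P = 110, Q = 338.2.
ΔP = 110 - 278 = -168.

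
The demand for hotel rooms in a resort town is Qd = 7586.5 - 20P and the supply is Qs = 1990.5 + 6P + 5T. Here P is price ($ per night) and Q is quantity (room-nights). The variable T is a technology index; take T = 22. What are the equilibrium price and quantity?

With T = 22, supply is Qs = 2100.5 + 6P.
Equating demand and supply, 7586.5 - 20P = 2100.5 + 6P gives 26P = 5486, so P* = 211.
Substitute back: Q* = 7586.5 - 20(211) = 3366.5.

P* = 211, Q* = 3366.5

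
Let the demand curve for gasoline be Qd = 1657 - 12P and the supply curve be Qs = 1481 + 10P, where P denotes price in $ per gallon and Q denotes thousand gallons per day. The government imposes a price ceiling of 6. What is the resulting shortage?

Shortage = 44

Evaluating both curves at the ceiling price 6 gives Qd = 1585, Qs = 1541.
Shortage = Qd - Qs = 1585 - 1541 = 44.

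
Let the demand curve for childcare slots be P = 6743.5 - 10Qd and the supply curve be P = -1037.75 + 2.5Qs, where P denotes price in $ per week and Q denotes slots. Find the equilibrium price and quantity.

Inverting to quantity form: Qd = 674.35 - 0.1P and Qs = 415.1 + 0.4P.
The market clears where 674.35 - 0.1P = 415.1 + 0.4P. Rearranging, 0.5P = 259.25, hence P* = 518.5.
Plugging P* into demand: Q* = 674.35 - 0.1(518.5) = 622.5.

P* = 518.5, Q* = 622.5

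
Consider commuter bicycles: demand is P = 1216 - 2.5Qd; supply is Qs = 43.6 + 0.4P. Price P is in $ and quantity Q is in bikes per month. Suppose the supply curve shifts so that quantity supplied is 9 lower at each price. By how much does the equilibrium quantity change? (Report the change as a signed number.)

ΔQ = -4.5

In direct form, Qd = 486.4 - 0.4P.
At equilibrium Qd = Qs, so 486.4 - 0.4P = 43.6 + 0.4P; collecting terms, 442.8 = 0.8P and P* = 553.5.
Plugging P* into demand: Q* = 486.4 - 0.4(553.5) = 265.
After the shift, supply is Qs = 34.6 + 0.4P.
New equilibrium: 451.8 = 0.8P, so P = 564.75 and Q = 260.5.
ΔQ = 260.5 - 265 = -4.5.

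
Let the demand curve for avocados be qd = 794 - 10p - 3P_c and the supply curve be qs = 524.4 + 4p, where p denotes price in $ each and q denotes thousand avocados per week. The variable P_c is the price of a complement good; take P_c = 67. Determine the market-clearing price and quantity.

p* = 4.9, q* = 544

With P_c = 67, demand is qd = 593 - 10p.
At equilibrium qd = qs, so 593 - 10p = 524.4 + 4p; collecting terms, 68.6 = 14p and p* = 4.9.
Substitute back: q* = 593 - 10(4.9) = 544.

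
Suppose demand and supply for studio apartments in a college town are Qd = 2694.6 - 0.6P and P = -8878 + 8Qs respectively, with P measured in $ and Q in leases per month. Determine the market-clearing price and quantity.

P* = 2186, Q* = 1383

Inverting to quantity form: Qs = 1109.75 + 0.125P.
Set Qd = Qs: 2694.6 - 0.6P = 1109.75 + 0.125P, so 1584.85 = 0.725P and P* = 2186.
Then Q* = 2694.6 - 0.6(2186) = 1383.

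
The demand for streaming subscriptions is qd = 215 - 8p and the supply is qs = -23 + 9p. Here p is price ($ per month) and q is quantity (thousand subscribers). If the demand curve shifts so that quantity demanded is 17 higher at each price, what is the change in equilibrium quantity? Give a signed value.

The market clears where 215 - 8p = -23 + 9p. Rearranging, 17p = 238, hence p* = 14.
Plugging p* into demand: q* = 215 - 8(14) = 103.
After the shift, demand is qd = 232 - 8p.
New equilibrium: 255 = 17p, so p = 15 and q = 112.
Δq = 112 - 103 = 9.

Δq = 9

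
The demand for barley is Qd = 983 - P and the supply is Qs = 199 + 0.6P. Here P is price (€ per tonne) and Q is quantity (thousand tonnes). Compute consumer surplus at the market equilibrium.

Consumer surplus = 121524.5

Equating demand and supply, 983 - P = 199 + 0.6P gives 1.6P = 784, so P* = 490.
Then Q* = 983 - 490 = 493.
Demand choke price (Qd = 0): P = 983. Consumer surplus = ½ × (983 - 490) × 493 = 121524.5.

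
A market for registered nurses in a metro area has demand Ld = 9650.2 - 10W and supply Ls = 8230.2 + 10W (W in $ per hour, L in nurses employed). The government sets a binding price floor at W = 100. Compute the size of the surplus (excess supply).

Surplus = 580

With W fixed at 100, quantity demanded is 8650.2 and quantity supplied is 9230.2.
Surplus = Ls - Ld = 9230.2 - 8650.2 = 580.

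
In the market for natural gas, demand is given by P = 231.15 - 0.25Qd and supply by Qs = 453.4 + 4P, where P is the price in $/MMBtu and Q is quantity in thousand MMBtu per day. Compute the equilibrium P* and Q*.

In direct form, Qd = 924.6 - 4P.
The market clears where 924.6 - 4P = 453.4 + 4P. Rearranging, 8P = 471.2, hence P* = 58.9.
Then Q* = 924.6 - 4(58.9) = 689.

P* = 58.9, Q* = 689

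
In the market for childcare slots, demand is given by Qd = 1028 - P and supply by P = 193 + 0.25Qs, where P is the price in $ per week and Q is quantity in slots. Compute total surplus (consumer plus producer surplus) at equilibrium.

Total surplus = 278890

In direct form, Qs = -772 + 4P.
At equilibrium Qd = Qs, so 1028 - P = -772 + 4P; collecting terms, 1800 = 5P and P* = 360.
Substitute back: Q* = 1028 - 360 = 668.
Demand choke price = 1028; supply choke price = 193. CS = ½(1028 - 360)(668) = 223112; PS = ½(360 - 193)(668) = 55778. Total surplus = 278890.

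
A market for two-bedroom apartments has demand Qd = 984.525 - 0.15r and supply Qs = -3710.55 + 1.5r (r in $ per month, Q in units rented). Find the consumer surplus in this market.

At equilibrium Qd = Qs, so 984.525 - 0.15r = -3710.55 + 1.5r; collecting terms, 4695.075 = 1.65r and r* = 2845.5.
Then Q* = 984.525 - 0.15(2845.5) = 557.7.
Demand choke price (Qd = 0): r = 984.525/0.15 = 6563.5. Consumer surplus = ½ × (6563.5 - 2845.5) × 557.7 = 1036764.3.

Consumer surplus = 1036764.3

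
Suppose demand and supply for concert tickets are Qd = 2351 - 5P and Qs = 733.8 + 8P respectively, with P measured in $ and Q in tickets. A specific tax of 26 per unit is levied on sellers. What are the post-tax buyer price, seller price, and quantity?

P_b = 140.4, P_s = 114.4, Q = 1649

With a tax of 26 on sellers, they supply based on the net price P_s = P_b - 26, so Qs = 525.8 + 8P_b.
Market clearing requires 2351 - 5P_b = 525.8 + 8P_b; hence 1825.2 = 13P_b and P_b = 140.4.
So P_s = 114.4 and the quantity traded is Q = 2351 - 5(140.4) = 1649.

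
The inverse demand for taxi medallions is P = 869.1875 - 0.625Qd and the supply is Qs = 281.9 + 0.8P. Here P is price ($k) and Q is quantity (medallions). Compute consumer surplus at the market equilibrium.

Inverting to quantity form: Qd = 1390.7 - 1.6P.
At equilibrium Qd = Qs, so 1390.7 - 1.6P = 281.9 + 0.8P; collecting terms, 1108.8 = 2.4P and P* = 462.
Substitute back: Q* = 1390.7 - 1.6(462) = 651.5.
Demand choke price (Qd = 0): P = 1390.7/1.6 = 869.1875. Consumer surplus = ½ × (869.1875 - 462) × 651.5 = 132641.328125.

Consumer surplus = 132641.328125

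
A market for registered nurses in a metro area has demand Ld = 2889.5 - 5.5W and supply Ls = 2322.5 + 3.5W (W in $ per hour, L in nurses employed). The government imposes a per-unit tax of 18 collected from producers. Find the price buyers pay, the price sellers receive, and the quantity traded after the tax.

W_b = 70, W_s = 52, L = 2504.5

The tax drives a wedge W_b - W_s = 18. Substituting W_s = W_b - 18 into supply: Ls = 2259.5 + 3.5W_b.
Set Ld = Ls: 2889.5 - 5.5W_b = 2259.5 + 3.5W_b, so 630 = 9W_b and W_b = 70.
So W_s = 52 and the quantity traded is L = 2889.5 - 5.5(70) = 2504.5.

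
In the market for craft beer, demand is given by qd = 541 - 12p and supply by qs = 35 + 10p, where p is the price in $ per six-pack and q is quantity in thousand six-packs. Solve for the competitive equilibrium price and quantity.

Equating demand and supply, 541 - 12p = 35 + 10p gives 22p = 506, so p* = 23.
From the demand curve, q* = 541 - 12(23) = 265.

p* = 23, q* = 265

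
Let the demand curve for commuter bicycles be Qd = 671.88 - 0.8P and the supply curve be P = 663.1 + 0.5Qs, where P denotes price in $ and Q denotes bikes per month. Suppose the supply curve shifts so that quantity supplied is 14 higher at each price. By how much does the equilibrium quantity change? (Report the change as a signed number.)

ΔQ = 4

In direct form, Qs = -1326.2 + 2P.
Set Qd = Qs: 671.88 - 0.8P = -1326.2 + 2P, so 1998.08 = 2.8P and P* = 713.6.
Substitute back: Q* = 671.88 - 0.8(713.6) = 101.
After the shift, supply is Qs = -1312.2 + 2P.
The new intersection has 1984.08 = 2.8P, i.e. P = 708.6, Q = 105.
ΔQ = 105 - 101 = 4.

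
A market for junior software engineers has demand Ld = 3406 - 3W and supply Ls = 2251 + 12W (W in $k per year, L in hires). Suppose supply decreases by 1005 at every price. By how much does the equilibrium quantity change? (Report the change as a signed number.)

ΔL = -201

The market clears where 3406 - 3W = 2251 + 12W. Rearranging, 15W = 1155, hence W* = 77.
Substitute back: L* = 3406 - 3(77) = 3175.
After the shift, supply is Ls = 1246 + 12W.
New equilibrium: 2160 = 15W, so W = 144 and L = 2974.
ΔL = 2974 - 3175 = -201.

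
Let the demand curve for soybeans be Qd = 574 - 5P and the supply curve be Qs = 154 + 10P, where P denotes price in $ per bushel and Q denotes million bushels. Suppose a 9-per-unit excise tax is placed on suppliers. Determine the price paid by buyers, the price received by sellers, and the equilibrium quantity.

P_b = 34, P_s = 25, Q = 404

With a tax of 9 on suppliers, they supply based on the net price P_s = P_b - 9, so Qs = 64 + 10P_b.
Market clearing requires 574 - 5P_b = 64 + 10P_b; hence 510 = 15P_b and P_b = 34.
So P_s = 25 and the quantity traded is Q = 574 - 5(34) = 404.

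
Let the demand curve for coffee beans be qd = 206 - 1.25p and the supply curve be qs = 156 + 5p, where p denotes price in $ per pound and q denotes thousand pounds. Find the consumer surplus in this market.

The market clears where 206 - 1.25p = 156 + 5p. Rearranging, 6.25p = 50, hence p* = 8.
Then q* = 206 - 1.25(8) = 196.
Demand choke price (qd = 0): p = 206/1.25 = 164.8. Consumer surplus = ½ × (164.8 - 8) × 196 = 15366.4.

Consumer surplus = 15366.4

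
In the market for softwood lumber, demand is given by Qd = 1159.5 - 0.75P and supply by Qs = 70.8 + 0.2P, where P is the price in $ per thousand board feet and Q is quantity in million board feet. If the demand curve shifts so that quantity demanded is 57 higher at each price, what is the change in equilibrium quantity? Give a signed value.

ΔQ = 12

Equating demand and supply, 1159.5 - 0.75P = 70.8 + 0.2P gives 0.95P = 1088.7, so P* = 1146.
From the demand curve, Q* = 1159.5 - 0.75(1146) = 300.
After the shift, demand is Qd = 1216.5 - 0.75P.
Re-solving, 0.95P = 1145.7 gives P = 1206 and Q = 312.
ΔQ = 312 - 300 = 12.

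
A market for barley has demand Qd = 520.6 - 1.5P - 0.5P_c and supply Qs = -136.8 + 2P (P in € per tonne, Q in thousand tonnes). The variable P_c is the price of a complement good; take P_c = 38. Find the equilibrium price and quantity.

P* = 182.4, Q* = 228

With P_c = 38, demand is Qd = 501.6 - 1.5P.
Equating demand and supply, 501.6 - 1.5P = -136.8 + 2P gives 3.5P = 638.4, so P* = 182.4.
Then Q* = 501.6 - 1.5(182.4) = 228.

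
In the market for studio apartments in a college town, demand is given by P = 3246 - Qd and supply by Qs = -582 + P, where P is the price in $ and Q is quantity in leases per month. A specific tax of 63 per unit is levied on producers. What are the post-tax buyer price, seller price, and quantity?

Inverting to quantity form: Qd = 3246 - P.
The tax drives a wedge P_b - P_s = 63. Substituting P_s = P_b - 63 into supply: Qs = -645 + P_b.
Set Qd = Qs: 3246 - P_b = -645 + P_b, so 3891 = 2P_b and P_b = 1945.5.
So P_s = 1882.5 and the quantity traded is Q = 3246 - 1945.5 = 1300.5.

P_b = 1945.5, P_s = 1882.5, Q = 1300.5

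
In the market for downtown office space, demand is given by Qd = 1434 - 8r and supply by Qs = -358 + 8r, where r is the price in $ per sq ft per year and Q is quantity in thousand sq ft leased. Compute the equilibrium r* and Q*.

At equilibrium Qd = Qs, so 1434 - 8r = -358 + 8r; collecting terms, 1792 = 16r and r* = 112.
Substitute back: Q* = 1434 - 8(112) = 538.

r* = 112, Q* = 538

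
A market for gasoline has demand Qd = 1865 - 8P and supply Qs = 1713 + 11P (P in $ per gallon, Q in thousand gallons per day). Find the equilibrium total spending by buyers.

At equilibrium Qd = Qs, so 1865 - 8P = 1713 + 11P; collecting terms, 152 = 19P and P* = 8.
Substitute back: Q* = 1865 - 8(8) = 1801.
Total spending by buyers = P* × Q* = 8 × 1801 = 14408.

Total spending by buyers = 14408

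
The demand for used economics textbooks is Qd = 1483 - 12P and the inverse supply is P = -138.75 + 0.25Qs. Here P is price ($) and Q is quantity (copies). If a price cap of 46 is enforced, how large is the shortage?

Shortage = 192

Solving each curve for Q: Qs = 555 + 4P.
Evaluating both curves at the ceiling price 46 gives Qd = 931, Qs = 739.
Shortage = Qd - Qs = 931 - 739 = 192.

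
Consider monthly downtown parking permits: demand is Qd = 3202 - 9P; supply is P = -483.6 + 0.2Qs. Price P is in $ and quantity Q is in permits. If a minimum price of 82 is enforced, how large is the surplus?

Surplus = 364

In direct form, Qs = 2418 + 5P.
At P = 82: Qd = 2464 and Qs = 2828.
Surplus = Qs - Qd = 2828 - 2464 = 364.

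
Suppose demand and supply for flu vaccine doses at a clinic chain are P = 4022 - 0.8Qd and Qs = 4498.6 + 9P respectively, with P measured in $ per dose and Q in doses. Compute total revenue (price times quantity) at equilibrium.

Total revenue = 256090.8

Solving each curve for Q: Qd = 5027.5 - 1.25P.
Set Qd = Qs: 5027.5 - 1.25P = 4498.6 + 9P, so 528.9 = 10.25P and P* = 51.6.
Plugging P* into demand: Q* = 5027.5 - 1.25(51.6) = 4963.
Total revenue = P* × Q* = 51.6 × 4963 = 256090.8.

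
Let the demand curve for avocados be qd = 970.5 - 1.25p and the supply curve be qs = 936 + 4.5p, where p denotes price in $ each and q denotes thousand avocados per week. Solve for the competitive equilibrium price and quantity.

p* = 6, q* = 963

At equilibrium qd = qs, so 970.5 - 1.25p = 936 + 4.5p; collecting terms, 34.5 = 5.75p and p* = 6.
From the demand curve, q* = 970.5 - 1.25(6) = 963.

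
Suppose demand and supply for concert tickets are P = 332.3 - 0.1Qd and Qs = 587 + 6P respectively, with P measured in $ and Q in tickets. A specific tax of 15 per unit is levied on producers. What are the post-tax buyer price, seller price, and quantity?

Inverting to quantity form: Qd = 3323 - 10P.
Producers keep P_s = P_b - 15 per unit, so supply in terms of the buyer price is Qs = 497 + 6P_b.
Set Qd = Qs: 3323 - 10P_b = 497 + 6P_b, so 2826 = 16P_b and P_b = 176.625.
So P_s = 161.625 and the quantity traded is Q = 3323 - 10(176.625) = 1556.75.

P_b = 176.625, P_s = 161.625, Q = 1556.75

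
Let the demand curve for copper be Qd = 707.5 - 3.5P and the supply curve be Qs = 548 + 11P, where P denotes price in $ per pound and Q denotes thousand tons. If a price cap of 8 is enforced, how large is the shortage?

At P = 8: Qd = 679.5 and Qs = 636.
Shortage = Qd - Qs = 679.5 - 636 = 43.5.

Shortage = 43.5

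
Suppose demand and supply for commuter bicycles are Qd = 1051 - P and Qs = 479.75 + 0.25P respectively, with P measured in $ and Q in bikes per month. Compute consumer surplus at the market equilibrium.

Set Qd = Qs: 1051 - P = 479.75 + 0.25P, so 571.25 = 1.25P and P* = 457.
Plugging P* into demand: Q* = 1051 - 457 = 594.
Demand choke price (Qd = 0): P = 1051. Consumer surplus = ½ × (1051 - 457) × 594 = 176418.

Consumer surplus = 176418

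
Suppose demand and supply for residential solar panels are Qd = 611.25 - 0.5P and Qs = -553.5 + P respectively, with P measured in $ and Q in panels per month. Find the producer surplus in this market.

The market clears where 611.25 - 0.5P = -553.5 + P. Rearranging, 1.5P = 1164.75, hence P* = 776.5.
From the demand curve, Q* = 611.25 - 0.5(776.5) = 223.
Supply choke price (Qs = 0): P = 553.5. Producer surplus = ½ × (776.5 - 553.5) × 223 = 24864.5.

Producer surplus = 24864.5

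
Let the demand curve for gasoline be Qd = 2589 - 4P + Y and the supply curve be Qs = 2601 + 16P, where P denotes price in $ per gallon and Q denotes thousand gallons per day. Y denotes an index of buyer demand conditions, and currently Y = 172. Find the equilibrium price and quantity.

With Y = 172, demand is Qd = 2761 - 4P.
The market clears where 2761 - 4P = 2601 + 16P. Rearranging, 20P = 160, hence P* = 8.
Plugging P* into demand: Q* = 2761 - 4(8) = 2729.

P* = 8, Q* = 2729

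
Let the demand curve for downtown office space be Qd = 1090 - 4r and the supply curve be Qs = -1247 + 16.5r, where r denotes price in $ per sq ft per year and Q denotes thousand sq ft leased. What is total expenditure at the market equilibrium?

Total expenditure = 72276

At equilibrium Qd = Qs, so 1090 - 4r = -1247 + 16.5r; collecting terms, 2337 = 20.5r and r* = 114.
Then Q* = 1090 - 4(114) = 634.
Total expenditure = r* × Q* = 114 × 634 = 72276.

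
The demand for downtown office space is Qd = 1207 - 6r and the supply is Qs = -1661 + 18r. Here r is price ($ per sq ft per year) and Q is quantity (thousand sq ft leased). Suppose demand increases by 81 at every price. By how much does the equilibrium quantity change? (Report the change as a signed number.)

ΔQ = 60.75

Equating demand and supply, 1207 - 6r = -1661 + 18r gives 24r = 2868, so r* = 119.5.
Plugging r* into demand: Q* = 1207 - 6(119.5) = 490.
After the shift, demand is Qd = 1288 - 6r.
New equilibrium: 2949 = 24r, so r = 122.875 and Q = 550.75.
ΔQ = 550.75 - 490 = 60.75.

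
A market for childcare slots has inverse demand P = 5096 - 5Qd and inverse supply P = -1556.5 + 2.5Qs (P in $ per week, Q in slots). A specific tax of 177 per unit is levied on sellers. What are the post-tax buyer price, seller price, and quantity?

P_b = 779, P_s = 602, Q = 863.4

Solving each curve for Q: Qd = 1019.2 - 0.2P and Qs = 622.6 + 0.4P.
Sellers keep P_s = P_b - 177 per unit, so supply in terms of the buyer price is Qs = 551.8 + 0.4P_b.
Equate demand and the shifted supply: 1019.2 - 0.2P_b = 551.8 + 0.4P_b, giving 0.6P_b = 467.4, so P_b = 779.
So P_s = 602 and the quantity traded is Q = 1019.2 - 0.2(779) = 863.4.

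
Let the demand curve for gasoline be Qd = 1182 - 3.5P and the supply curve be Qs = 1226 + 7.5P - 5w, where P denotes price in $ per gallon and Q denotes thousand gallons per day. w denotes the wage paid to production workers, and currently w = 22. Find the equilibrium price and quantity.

With w = 22, supply is Qs = 1116 + 7.5P.
At equilibrium Qd = Qs, so 1182 - 3.5P = 1116 + 7.5P; collecting terms, 66 = 11P and P* = 6.
Substitute back: Q* = 1182 - 3.5(6) = 1161.

P* = 6, Q* = 1161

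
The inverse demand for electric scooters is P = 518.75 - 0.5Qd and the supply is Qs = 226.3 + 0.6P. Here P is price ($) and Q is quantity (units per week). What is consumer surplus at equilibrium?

Inverting to quantity form: Qd = 1037.5 - 2P.
The market clears where 1037.5 - 2P = 226.3 + 0.6P. Rearranging, 2.6P = 811.2, hence P* = 312.
Then Q* = 1037.5 - 2(312) = 413.5.
Demand choke price (Qd = 0): P = 1037.5/2 = 518.75. Consumer surplus = ½ × (518.75 - 312) × 413.5 = 42745.5625.

Consumer surplus = 42745.5625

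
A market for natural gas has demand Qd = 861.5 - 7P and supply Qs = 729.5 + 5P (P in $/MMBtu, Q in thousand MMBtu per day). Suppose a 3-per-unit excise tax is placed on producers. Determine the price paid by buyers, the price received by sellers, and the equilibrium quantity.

Producers keep P_s = P_b - 3 per unit, so supply in terms of the buyer price is Qs = 714.5 + 5P_b.
Set Qd = Qs: 861.5 - 7P_b = 714.5 + 5P_b, so 147 = 12P_b and P_b = 12.25.
Then P_s = 12.25 - 3 = 9.25 and Q = 861.5 - 7(12.25) = 775.75.

P_b = 12.25, P_s = 9.25, Q = 775.75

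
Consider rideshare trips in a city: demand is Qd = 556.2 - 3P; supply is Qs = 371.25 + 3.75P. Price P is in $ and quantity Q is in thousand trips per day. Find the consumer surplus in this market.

Consumer surplus = 37446

The market clears where 556.2 - 3P = 371.25 + 3.75P. Rearranging, 6.75P = 184.95, hence P* = 27.4.
Plugging P* into demand: Q* = 556.2 - 3(27.4) = 474.
Demand choke price (Qd = 0): P = 556.2/3 = 185.4. Consumer surplus = ½ × (185.4 - 27.4) × 474 = 37446.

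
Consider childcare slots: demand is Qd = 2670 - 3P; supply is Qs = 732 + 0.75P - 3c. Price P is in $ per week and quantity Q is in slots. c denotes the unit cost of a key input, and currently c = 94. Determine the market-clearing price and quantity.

With c = 94, supply is Qs = 450 + 0.75P.
At equilibrium Qd = Qs, so 2670 - 3P = 450 + 0.75P; collecting terms, 2220 = 3.75P and P* = 592.
Then Q* = 2670 - 3(592) = 894.

P* = 592, Q* = 894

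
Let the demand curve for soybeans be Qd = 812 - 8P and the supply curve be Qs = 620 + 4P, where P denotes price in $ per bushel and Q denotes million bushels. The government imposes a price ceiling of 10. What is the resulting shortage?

Evaluating both curves at the ceiling price 10 gives Qd = 732, Qs = 660.
Shortage = Qd - Qs = 732 - 660 = 72.

Shortage = 72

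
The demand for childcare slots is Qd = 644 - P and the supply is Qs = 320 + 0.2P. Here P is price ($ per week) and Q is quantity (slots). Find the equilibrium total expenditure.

Set Qd = Qs: 644 - P = 320 + 0.2P, so 324 = 1.2P and P* = 270.
Plugging P* into demand: Q* = 644 - 270 = 374.
Total expenditure = P* × Q* = 270 × 374 = 100980.

Total expenditure = 100980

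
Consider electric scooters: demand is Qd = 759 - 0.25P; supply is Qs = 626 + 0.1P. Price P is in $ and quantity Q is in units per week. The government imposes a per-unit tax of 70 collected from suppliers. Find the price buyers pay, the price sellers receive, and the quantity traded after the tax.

With a tax of 70 on suppliers, they supply based on the net price P_s = P_b - 70, so Qs = 619 + 0.1P_b.
Equate demand and the shifted supply: 759 - 0.25P_b = 619 + 0.1P_b, giving 0.35P_b = 140, so P_b = 400.
So P_s = 330 and the quantity traded is Q = 759 - 0.25(400) = 659.

P_b = 400, P_s = 330, Q = 659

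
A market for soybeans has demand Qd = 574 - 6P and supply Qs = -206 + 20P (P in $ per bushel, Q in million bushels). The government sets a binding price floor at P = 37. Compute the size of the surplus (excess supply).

Surplus = 182

With P fixed at 37, quantity demanded is 352 and quantity supplied is 534.
Surplus = Qs - Qd = 534 - 352 = 182.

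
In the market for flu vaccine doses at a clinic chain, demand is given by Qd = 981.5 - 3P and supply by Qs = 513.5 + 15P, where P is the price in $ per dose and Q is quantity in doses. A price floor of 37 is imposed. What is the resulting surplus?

Surplus = 198

With P fixed at 37, quantity demanded is 870.5 and quantity supplied is 1068.5.
Surplus = Qs - Qd = 1068.5 - 870.5 = 198.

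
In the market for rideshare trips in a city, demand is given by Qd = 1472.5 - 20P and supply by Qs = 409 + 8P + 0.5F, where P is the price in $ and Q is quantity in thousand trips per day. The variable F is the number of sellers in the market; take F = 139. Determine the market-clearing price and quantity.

P* = 35.5, Q* = 762.5

With F = 139, supply is Qs = 478.5 + 8P.
Set Qd = Qs: 1472.5 - 20P = 478.5 + 8P, so 994 = 28P and P* = 35.5.
Substitute back: Q* = 1472.5 - 20(35.5) = 762.5.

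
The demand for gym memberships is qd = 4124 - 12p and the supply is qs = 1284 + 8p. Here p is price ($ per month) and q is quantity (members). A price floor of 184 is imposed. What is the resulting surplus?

Surplus = 840

At p = 184: qd = 1916 and qs = 2756.
Surplus = qs - qd = 2756 - 1916 = 840.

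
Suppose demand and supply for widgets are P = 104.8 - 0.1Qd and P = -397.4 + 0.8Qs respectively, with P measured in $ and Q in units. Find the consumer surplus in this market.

Consumer surplus = 15568.2

Rewriting in direct form: Qd = 1048 - 10P and Qs = 496.75 + 1.25P.
The market clears where 1048 - 10P = 496.75 + 1.25P. Rearranging, 11.25P = 551.25, hence P* = 49.
Then Q* = 1048 - 10(49) = 558.
Demand choke price (Qd = 0): P = 1048/10 = 104.8. Consumer surplus = ½ × (104.8 - 49) × 558 = 15568.2.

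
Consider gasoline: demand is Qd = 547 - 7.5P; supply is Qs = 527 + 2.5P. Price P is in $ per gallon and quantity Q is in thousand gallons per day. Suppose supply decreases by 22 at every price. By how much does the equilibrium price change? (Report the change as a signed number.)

ΔP = 2.2

Equating demand and supply, 547 - 7.5P = 527 + 2.5P gives 10P = 20, so P* = 2.
Plugging P* into demand: Q* = 547 - 7.5(2) = 532.
After the shift, supply is Qs = 505 + 2.5P.
New equilibrium: 42 = 10P, so P = 4.2 and Q = 515.5.
ΔP = 4.2 - 2 = 2.2.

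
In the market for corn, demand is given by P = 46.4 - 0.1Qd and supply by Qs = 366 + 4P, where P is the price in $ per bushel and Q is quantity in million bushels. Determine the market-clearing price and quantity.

Rewriting in direct form: Qd = 464 - 10P.
Equating demand and supply, 464 - 10P = 366 + 4P gives 14P = 98, so P* = 7.
Plugging P* into demand: Q* = 464 - 10(7) = 394.

P* = 7, Q* = 394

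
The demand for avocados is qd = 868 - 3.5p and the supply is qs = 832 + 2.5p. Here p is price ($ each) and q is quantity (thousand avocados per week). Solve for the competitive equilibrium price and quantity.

p* = 6, q* = 847

Equating demand and supply, 868 - 3.5p = 832 + 2.5p gives 6p = 36, so p* = 6.
Plugging p* into demand: q* = 868 - 3.5(6) = 847.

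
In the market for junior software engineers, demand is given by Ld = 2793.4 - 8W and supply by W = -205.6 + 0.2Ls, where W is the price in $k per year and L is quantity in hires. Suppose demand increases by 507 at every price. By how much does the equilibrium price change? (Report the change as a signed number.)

ΔW = 39

In direct form, Ls = 1028 + 5W.
The market clears where 2793.4 - 8W = 1028 + 5W. Rearranging, 13W = 1765.4, hence W* = 135.8.
Then L* = 2793.4 - 8(135.8) = 1707.
After the shift, demand is Ld = 3300.4 - 8W.
Re-solving, 13W = 2272.4 gives W = 174.8 and L = 1902.
ΔW = 174.8 - 135.8 = 39.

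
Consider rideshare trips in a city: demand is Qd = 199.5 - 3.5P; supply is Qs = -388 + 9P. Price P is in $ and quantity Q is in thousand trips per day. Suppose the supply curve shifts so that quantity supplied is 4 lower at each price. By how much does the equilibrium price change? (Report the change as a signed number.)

The market clears where 199.5 - 3.5P = -388 + 9P. Rearranging, 12.5P = 587.5, hence P* = 47.
Substitute back: Q* = 199.5 - 3.5(47) = 35.
After the shift, supply is Qs = -392 + 9P.
Re-solving, 12.5P = 591.5 gives P = 47.32 and Q = 33.88.
ΔP = 47.32 - 47 = 0.32.

ΔP = 0.32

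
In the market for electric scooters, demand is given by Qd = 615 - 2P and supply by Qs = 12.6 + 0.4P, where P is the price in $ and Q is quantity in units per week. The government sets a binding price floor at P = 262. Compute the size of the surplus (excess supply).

Surplus = 26.4

With P fixed at 262, quantity demanded is 91 and quantity supplied is 117.4.
Surplus = Qs - Qd = 117.4 - 91 = 26.4.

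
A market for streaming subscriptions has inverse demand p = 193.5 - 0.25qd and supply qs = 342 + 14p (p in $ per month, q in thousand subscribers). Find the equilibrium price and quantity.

p* = 24, q* = 678

Inverting to quantity form: qd = 774 - 4p.
Set qd = qs: 774 - 4p = 342 + 14p, so 432 = 18p and p* = 24.
Plugging p* into demand: q* = 774 - 4(24) = 678.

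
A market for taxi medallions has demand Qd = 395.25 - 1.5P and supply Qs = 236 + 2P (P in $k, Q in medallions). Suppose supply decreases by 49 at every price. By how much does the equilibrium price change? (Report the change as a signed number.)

Equating demand and supply, 395.25 - 1.5P = 236 + 2P gives 3.5P = 159.25, so P* = 45.5.
Then Q* = 395.25 - 1.5(45.5) = 327.
After the shift, supply is Qs = 187 + 2P.
New equilibrium: 208.25 = 3.5P, so P = 59.5 and Q = 306.
ΔP = 59.5 - 45.5 = 14.

ΔP = 14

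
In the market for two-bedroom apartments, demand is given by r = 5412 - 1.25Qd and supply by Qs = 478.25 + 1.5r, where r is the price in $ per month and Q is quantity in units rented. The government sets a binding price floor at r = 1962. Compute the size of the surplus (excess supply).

Surplus = 661.25

Inverting to quantity form: Qd = 4329.6 - 0.8r.
Evaluating both curves at the floor price 1962 gives Qd = 2760, Qs = 3421.25.
Surplus = Qs - Qd = 3421.25 - 2760 = 661.25.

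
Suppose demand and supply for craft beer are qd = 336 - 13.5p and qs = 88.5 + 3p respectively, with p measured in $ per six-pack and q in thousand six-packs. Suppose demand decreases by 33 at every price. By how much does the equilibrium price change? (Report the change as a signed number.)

Equating demand and supply, 336 - 13.5p = 88.5 + 3p gives 16.5p = 247.5, so p* = 15.
Plugging p* into demand: q* = 336 - 13.5(15) = 133.5.
After the shift, demand is qd = 303 - 13.5p.
Re-solving, 16.5p = 214.5 gives p = 13 and q = 127.5.
Δp = 13 - 15 = -2.

Δp = -2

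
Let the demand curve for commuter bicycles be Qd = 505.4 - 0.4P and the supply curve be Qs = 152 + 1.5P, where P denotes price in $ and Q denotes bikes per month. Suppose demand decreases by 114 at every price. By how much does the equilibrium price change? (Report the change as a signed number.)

ΔP = -60

Set Qd = Qs: 505.4 - 0.4P = 152 + 1.5P, so 353.4 = 1.9P and P* = 186.
Substitute back: Q* = 505.4 - 0.4(186) = 431.
After the shift, demand is Qd = 391.4 - 0.4P.
Re-solving, 1.9P = 239.4 gives P = 126 and Q = 341.
ΔP = 126 - 186 = -60.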